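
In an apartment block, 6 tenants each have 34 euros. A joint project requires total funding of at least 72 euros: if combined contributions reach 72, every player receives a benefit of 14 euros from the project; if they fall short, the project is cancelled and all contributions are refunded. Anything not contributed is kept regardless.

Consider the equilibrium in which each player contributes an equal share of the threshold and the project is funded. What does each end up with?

36 euros

Equal share of the threshold: 72/6 = 12.
At this profile no one gains by cutting their contribution: any cut drops the total below 72, the project is cancelled, contributions are refunded, and the deviator ends with 34, which is less than 34 − 12 + 14 = 36. Contributing more than 12 just wastes the excess. So contributing exactly 12 is a best response.
Each player's payoff: 34 − 12 + 14 = 36.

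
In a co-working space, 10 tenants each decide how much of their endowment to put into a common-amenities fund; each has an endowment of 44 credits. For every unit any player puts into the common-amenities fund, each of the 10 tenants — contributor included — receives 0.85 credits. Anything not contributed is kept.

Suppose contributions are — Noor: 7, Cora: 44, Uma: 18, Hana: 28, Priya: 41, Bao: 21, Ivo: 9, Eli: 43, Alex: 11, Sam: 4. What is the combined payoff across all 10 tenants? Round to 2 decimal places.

Total contributed: 7 + 44 + 18 + 28 + 41 + 21 + 9 + 43 + 11 + 4 = 226; total kept: 10 × 44 − 226 = 214.
The common-amenities fund pays out 0.85 × 10 × 226 = 1921.00 in aggregate.
Group total = 214 + 1921.00 = 2135.00.

2135.00 credits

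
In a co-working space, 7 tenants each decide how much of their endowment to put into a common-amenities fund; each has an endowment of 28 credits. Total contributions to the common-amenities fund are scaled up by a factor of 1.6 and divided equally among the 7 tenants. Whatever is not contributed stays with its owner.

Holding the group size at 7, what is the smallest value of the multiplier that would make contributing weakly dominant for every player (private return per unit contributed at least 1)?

7

A contributed unit returns (multiplier)/7 to its contributor.
This reaches 1 exactly when the multiplier is 7.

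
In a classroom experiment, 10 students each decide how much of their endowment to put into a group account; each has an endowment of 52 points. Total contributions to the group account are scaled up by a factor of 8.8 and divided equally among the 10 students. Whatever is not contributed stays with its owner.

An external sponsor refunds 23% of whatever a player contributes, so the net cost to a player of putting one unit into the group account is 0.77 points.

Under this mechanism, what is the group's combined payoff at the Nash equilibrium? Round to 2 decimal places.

Under the mechanism each unit contributed yields (8.8/10) / 0.77 = 1.1429 back to its contributor per unit of net cost, which exceeds 1, making full contribution the dominant choice for everyone.
So the Nash equilibrium is full contribution by all 10; the group earns 10 × (52 × 0.23 + 8.8 × 52) = 4695.60.

4695.60 points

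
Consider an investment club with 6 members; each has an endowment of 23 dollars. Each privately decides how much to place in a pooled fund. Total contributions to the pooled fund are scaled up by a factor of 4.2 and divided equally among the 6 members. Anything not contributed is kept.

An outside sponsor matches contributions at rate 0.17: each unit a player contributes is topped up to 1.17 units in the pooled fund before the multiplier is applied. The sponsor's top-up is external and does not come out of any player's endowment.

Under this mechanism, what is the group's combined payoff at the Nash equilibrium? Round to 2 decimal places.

With the mechanism, a contributed unit returns 4.2 × 1.17 / 6 = 0.8190 per unit of net cost — still below 1 — so contributing 0 remains dominant for every player.
Everyone keeps their endowment and the group total is 6 × 23 = 138.

138.00 dollars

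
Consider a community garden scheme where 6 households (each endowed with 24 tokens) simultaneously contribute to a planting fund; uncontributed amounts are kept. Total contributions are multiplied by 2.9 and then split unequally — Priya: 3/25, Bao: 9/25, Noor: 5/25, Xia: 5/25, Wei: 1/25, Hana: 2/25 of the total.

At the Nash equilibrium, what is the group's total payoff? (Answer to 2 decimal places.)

A player with share s gets back 2.9·s per unit contributed, so full contribution is dominant for anyone with s > 1/2.9 = 0.3448 and zero contribution is dominant for anyone below.
Only Bao (9/25) clears that bar, contributing 24; the remaining 5 contribute 0. Total contributed: 24.
The planting fund pays out 2.9 × 24 = 69.60 in total (split across the unequal shares, but the aggregate is all that matters for the group sum).
The 5 free-riders keep 24 each, adding 120. Group total = 120 + 69.60 = 189.60.

189.60 tokens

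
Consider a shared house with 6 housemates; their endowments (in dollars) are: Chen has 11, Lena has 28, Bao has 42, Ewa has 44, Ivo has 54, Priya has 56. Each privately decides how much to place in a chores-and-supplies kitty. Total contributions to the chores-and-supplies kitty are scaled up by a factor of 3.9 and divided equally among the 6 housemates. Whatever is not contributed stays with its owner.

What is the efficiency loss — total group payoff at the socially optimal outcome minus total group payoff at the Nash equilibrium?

681.50 dollars

The private return per contributed unit is 3.9/6 = 0.6500 < 1 for every player regardless of endowment, so the Nash equilibrium is zero contribution and the group total is Σ E_j = 11 + 28 + 42 + 44 + 54 + 56 = 235.
Each contributed unit returns 3.900 to the group, so the social optimum is full contribution by everyone: group total = 3.900 × 235 = 916.50.
Efficiency loss = (3.900 − 1) × 235 = 681.50.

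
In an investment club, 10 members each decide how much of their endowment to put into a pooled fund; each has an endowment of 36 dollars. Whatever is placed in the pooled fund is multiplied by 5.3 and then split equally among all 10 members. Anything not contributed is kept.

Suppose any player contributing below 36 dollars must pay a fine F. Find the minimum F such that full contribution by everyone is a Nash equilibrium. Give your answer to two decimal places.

Given the others contribute fully, the best deviation is to contribute 0 (any partial contribution still incurs the fine and gives up units whose private return 0.5300 is below 1).
Deviating from 36 to 0 saves 36 dollars but forfeits the deviator's share of the drop in the pooled fund: 5.3/10 × 36 = 19.08.
So the deviation gain is 36 − 19.08 = 16.92, and the fine must be at least 16.92 dollars to wipe it out.

16.92 dollars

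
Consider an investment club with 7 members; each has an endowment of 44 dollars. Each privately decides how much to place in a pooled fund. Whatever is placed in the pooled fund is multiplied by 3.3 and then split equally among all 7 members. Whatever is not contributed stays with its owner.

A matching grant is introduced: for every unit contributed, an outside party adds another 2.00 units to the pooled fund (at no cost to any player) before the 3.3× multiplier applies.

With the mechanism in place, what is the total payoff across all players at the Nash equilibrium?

The effective private return per unit is now 3.3 × 3.00 / 7 = 1.4143 > 1, so every player's dominant strategy flips to full contribution.
So the Nash equilibrium is full contribution by all 7; the group earns 3.3 × 3.00 × 308 = 3049.20.

3049.20 dollars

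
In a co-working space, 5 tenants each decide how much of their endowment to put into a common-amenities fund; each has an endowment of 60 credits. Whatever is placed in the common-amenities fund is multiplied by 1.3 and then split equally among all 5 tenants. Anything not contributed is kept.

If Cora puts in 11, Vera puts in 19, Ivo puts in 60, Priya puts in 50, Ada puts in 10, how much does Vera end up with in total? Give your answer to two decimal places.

80.00 credits

Total contributed: 11 + 19 + 60 + 50 + 10 = 150.
Each receives 1.3 × 150 / 5 = 39.00 from the common-amenities fund.
Vera keeps 60 − 19 = 41, so Vera's payoff is 41 + 39.00 = 80.00.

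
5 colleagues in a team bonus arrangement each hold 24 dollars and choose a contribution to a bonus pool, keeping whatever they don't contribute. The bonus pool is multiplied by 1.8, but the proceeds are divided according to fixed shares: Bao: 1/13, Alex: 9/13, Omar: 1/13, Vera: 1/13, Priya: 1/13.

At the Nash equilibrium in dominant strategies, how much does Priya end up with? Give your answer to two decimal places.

Player j's private return per contributed unit is 1.8 × (j's share). Contributing is weakly dominant for j when that share is at least 1/1.8 = 0.5556, and contributing 0 is dominant otherwise.
The only share above 0.5556 is Alex's 9/13, contributing 24; the remaining 4 contribute 0. Total contributed: 24.
Priya keeps 24 and receives 1.8 × 24 × 1/13 = 3.32 from the bonus pool, for a payoff of 27.32.

27.32 dollars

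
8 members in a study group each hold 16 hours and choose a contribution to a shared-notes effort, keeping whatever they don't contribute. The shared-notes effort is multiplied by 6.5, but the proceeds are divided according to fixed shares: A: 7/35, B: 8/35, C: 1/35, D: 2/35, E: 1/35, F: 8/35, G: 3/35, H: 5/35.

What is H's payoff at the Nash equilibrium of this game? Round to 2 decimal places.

For player j, contributing a unit is worthwhile iff 6.5 × (j's share) ≥ 1, i.e. iff j's share is at least 0.1538.
A, B and F are above the threshold, contributing 16 each; the remaining 5 contribute 0. Total contributed: 48.
H keeps 16 and receives 6.5 × 48 × 5/35 = 44.57 from the shared-notes effort, for a payoff of 60.57.

60.57 hours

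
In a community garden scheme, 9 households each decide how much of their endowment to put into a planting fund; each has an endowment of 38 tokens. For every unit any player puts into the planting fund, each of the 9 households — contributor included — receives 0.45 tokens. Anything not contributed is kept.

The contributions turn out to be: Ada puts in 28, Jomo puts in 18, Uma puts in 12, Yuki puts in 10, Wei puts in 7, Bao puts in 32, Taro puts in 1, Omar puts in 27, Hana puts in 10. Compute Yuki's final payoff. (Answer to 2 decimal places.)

Total contributed: 28 + 18 + 12 + 10 + 7 + 32 + 1 + 27 + 10 = 145.
Each receives 0.45 × 145 = 65.25 from the planting fund.
Yuki keeps 38 − 10 = 28, so Yuki's payoff is 28 + 65.25 = 93.25.

93.25 tokens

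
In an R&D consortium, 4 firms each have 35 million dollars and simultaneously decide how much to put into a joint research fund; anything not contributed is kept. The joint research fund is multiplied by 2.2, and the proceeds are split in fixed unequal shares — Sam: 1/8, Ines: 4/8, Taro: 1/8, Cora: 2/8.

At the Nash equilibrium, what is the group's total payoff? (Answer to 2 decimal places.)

For player j, contributing a unit is worthwhile iff 2.2 × (j's share) ≥ 1, i.e. iff j's share is at least 0.4545.
The only share above 0.4545 is Ines's 4/8, contributing 35; the remaining 3 contribute 0. Total contributed: 35.
The joint research fund pays out 2.2 × 35 = 77.00 in total (split across the unequal shares, but the aggregate is all that matters for the group sum).
The 3 free-riders keep 35 each, adding 105. Group total = 105 + 77.00 = 182.00.

182.00 million dollars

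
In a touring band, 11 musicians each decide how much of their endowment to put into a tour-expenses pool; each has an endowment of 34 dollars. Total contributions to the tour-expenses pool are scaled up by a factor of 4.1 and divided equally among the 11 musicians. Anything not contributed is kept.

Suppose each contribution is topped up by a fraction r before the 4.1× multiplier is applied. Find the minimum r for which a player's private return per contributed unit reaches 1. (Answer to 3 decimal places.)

1.683

With matching at rate r, one contributed unit becomes (1 + r) in the tour-expenses pool and returns 4.1 × (1 + r) / 11 to the contributor.
Setting this equal to 1: 1 + r = 11/4.1 = 2.6829.
So the minimum matching rate is r = 2.6829 − 1 = 1.683.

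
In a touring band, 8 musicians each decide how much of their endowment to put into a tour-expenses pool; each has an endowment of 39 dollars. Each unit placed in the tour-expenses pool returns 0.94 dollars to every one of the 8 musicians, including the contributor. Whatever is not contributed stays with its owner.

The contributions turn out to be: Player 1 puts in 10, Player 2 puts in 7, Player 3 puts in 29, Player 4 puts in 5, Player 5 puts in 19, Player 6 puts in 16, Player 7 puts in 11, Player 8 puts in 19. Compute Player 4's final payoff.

143.04 dollars

Total contributed: 10 + 7 + 29 + 5 + 19 + 16 + 11 + 19 = 116.
Each receives 0.94 × 116 = 109.04 from the tour-expenses pool.
Player 4 keeps 39 − 5 = 34, so Player 4's payoff is 34 + 109.04 = 143.04.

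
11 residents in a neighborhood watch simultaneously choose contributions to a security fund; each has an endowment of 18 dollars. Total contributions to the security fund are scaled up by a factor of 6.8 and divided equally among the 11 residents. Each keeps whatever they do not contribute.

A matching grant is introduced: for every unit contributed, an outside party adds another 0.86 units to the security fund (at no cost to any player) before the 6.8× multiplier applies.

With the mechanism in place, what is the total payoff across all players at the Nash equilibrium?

2504.30 dollars

Under the mechanism each unit contributed yields 6.8 × 1.86 / 11 = 1.1498 back to its contributor per unit of net cost, which exceeds 1, making full contribution the dominant choice for everyone.
At the Nash equilibrium everyone contributes 18. Group total payoff = 6.8 × 1.86 × 198 = 2504.30.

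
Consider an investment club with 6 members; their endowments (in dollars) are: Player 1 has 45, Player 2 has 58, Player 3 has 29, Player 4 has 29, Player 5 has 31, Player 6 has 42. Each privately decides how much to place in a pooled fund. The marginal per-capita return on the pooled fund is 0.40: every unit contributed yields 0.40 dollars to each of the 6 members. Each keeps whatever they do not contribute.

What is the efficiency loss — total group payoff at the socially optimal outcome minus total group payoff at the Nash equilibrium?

The private return per contributed unit is 0.40 < 1 for everyone, so the Nash equilibrium is zero contribution and the group total is Σ E_j = 45 + 58 + 29 + 29 + 31 + 42 = 234.
Each contributed unit returns 2.400 to the group, so the social optimum is full contribution by everyone: group total = 2.400 × 234 = 561.60.
Efficiency loss = (2.400 − 1) × 234 = 327.60.

327.60 dollars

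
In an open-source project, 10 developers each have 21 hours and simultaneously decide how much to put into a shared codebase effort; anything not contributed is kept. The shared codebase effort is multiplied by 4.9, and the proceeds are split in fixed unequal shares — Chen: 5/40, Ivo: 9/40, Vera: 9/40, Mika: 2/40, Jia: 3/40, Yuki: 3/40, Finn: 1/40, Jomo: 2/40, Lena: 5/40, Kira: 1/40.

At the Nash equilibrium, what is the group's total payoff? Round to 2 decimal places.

A player with share s gets back 4.9·s per unit contributed, so full contribution is dominant for anyone with s > 1/4.9 = 0.2041 and zero contribution is dominant for anyone below.
Ivo and Vera clear that bar, contributing 21 each; the remaining 8 contribute 0. Total contributed: 42.
The shared codebase effort pays out 4.9 × 42 = 205.80 in total (split across the unequal shares, but the aggregate is all that matters for the group sum).
The 8 free-riders keep 21 each, adding 168. Group total = 168 + 205.80 = 373.80.

373.80 hours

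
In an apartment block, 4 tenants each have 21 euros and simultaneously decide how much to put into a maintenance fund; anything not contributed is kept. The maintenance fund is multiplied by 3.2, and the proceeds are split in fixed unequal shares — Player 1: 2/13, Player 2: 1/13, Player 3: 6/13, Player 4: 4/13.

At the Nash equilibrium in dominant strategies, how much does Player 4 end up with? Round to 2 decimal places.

For player j, contributing a unit is worthwhile iff 3.2 × (j's share) ≥ 1, i.e. iff j's share is at least 0.3125.
The only share above 0.3125 is Player 3's 6/13, contributing 21; the remaining 3 contribute 0. Total contributed: 21.
Player 4 keeps 21 and receives 3.2 × 21 × 4/13 = 20.68 from the maintenance fund, for a payoff of 41.68.

41.68 euros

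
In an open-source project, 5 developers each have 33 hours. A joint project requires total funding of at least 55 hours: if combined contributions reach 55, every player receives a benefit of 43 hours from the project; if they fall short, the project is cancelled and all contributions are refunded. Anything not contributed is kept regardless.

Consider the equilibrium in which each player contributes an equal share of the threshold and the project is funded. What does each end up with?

65 hours

Equal share of the threshold: 55/5 = 11.
At this profile no one gains by cutting their contribution: any cut drops the total below 55, the project is cancelled, contributions are refunded, and the deviator ends with 33, which is less than 33 − 11 + 43 = 65. Contributing more than 11 just wastes the excess. So contributing exactly 11 is a best response.
Each player's payoff: 33 − 11 + 43 = 65.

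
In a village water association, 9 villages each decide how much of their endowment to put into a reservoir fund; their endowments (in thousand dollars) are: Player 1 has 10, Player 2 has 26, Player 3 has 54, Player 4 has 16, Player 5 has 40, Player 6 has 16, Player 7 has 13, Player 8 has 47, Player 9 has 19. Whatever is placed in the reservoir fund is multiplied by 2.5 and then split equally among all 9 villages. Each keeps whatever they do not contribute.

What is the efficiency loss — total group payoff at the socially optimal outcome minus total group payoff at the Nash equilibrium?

The private return per contributed unit is 2.5/9 = 0.2778 < 1 for every player regardless of endowment, so the Nash equilibrium is zero contribution and the group total is Σ E_j = 10 + 26 + 54 + 16 + 40 + 16 + 13 + 47 + 19 = 241.
Each contributed unit returns 2.500 to the group, so the social optimum is full contribution by everyone: group total = 2.500 × 241 = 602.50.
Efficiency loss = (2.500 − 1) × 241 = 361.50.

361.50 thousand dollars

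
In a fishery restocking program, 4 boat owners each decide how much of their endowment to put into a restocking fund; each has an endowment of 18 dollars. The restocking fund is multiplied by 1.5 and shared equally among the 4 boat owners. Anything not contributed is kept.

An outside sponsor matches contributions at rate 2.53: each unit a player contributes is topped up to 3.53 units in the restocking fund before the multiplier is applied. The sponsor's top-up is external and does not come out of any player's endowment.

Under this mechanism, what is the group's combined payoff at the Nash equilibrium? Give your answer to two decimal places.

With the mechanism, a contributed unit returns 1.5 × 3.53 / 4 = 1.3238 per unit of net cost to the contributor — now above 1 — so contributing fully is weakly dominant for every player.
So the Nash equilibrium is full contribution by all 4; the group earns 1.5 × 3.53 × 72 = 381.24.

381.24 dollars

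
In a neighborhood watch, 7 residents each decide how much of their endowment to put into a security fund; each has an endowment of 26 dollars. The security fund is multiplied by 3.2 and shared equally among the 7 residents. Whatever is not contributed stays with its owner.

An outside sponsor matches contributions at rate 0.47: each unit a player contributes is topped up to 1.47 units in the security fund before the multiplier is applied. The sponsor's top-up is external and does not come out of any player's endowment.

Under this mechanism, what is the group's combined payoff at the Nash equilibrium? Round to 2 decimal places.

182.00 dollars

Even with the mechanism, each unit contributed returns only 3.2 × 1.47 / 7 = 0.6720 per unit of net cost, so contributing nothing is still dominant.
At the Nash equilibrium no one contributes; group total payoff = 7 × 26 = 182.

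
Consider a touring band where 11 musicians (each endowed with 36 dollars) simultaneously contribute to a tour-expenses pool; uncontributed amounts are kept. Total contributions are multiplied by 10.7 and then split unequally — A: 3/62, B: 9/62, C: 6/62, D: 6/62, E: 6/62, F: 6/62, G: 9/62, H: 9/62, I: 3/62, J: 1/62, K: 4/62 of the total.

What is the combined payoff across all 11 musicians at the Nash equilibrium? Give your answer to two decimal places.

A player with share s gets back 10.7·s per unit contributed, so full contribution is dominant for anyone with s > 1/10.7 = 0.0935 and zero contribution is dominant for anyone below.
The shares above 0.0935 belong to B, C, D, E, F, G and H, contributing 36 each; the remaining 4 contribute 0. Total contributed: 252.
The tour-expenses pool pays out 10.7 × 252 = 2696.40 in total (split across the unequal shares, but the aggregate is all that matters for the group sum).
The 4 free-riders keep 36 each, adding 144. Group total = 144 + 2696.40 = 2840.40.

2840.40 dollars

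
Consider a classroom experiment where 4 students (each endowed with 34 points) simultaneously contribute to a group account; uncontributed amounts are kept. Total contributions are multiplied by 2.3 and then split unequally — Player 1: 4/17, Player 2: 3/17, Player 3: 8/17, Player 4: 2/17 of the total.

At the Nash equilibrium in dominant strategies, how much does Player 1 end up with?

Each unit j contributes comes back to j as 2.3 × (j's share), so j prefers to contribute only if that share exceeds 1/2.3 = 0.4348; otherwise keeping the unit dominates.
Only Player 3 (8/17) clears that bar, contributing 34; the remaining 3 contribute 0. Total contributed: 34.
Player 1 keeps 34 and receives 2.3 × 34 × 4/17 = 18.40 from the group account, for a payoff of 52.40.

52.40 points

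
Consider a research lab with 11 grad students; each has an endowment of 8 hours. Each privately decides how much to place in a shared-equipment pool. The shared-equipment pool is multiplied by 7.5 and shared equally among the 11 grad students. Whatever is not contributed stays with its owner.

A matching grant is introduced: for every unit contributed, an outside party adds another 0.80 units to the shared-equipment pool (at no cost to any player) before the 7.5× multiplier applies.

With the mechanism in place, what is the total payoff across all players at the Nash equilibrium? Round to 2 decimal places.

1188.00 hours

Under the mechanism each unit contributed yields 7.5 × 1.80 / 11 = 1.2273 back to its contributor per unit of net cost, which exceeds 1, making full contribution the dominant choice for everyone.
At the Nash equilibrium everyone contributes 8. Group total payoff = 7.5 × 1.80 × 88 = 1188.00.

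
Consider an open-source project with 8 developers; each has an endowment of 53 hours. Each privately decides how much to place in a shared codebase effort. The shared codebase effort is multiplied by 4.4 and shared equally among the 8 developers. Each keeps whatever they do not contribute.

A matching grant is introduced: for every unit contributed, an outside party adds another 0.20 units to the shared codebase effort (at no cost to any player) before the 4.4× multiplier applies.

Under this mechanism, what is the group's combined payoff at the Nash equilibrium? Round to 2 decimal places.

The effective private return is 4.4 × 1.20 / 8 = 0.6600, which is still under 1, so the mechanism doesn't change anyone's dominant strategy: zero contribution.
At the Nash equilibrium no one contributes; group total payoff = 8 × 53 = 424.

424.00 hours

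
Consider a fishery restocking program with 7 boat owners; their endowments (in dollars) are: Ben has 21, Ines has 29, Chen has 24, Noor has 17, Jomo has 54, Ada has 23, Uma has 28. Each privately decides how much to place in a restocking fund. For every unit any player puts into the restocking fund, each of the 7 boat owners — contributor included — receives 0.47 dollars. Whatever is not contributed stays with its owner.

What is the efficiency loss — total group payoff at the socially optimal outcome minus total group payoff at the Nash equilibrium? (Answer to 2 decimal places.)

448.84 dollars

The private return per contributed unit is 0.47 < 1 for everyone, so the Nash equilibrium is zero contribution and the group total is Σ E_j = 21 + 29 + 24 + 17 + 54 + 23 + 28 = 196.
Each contributed unit returns 3.290 to the group, so the social optimum is full contribution by everyone: group total = 3.290 × 196 = 644.84.
Efficiency loss = (3.290 − 1) × 196 = 448.84.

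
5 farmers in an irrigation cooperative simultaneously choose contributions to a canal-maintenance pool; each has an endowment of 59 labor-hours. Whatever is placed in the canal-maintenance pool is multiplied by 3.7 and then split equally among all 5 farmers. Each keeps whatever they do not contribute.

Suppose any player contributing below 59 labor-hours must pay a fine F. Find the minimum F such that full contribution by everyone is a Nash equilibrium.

15.34 labor-hours

Given the others contribute fully, the best deviation is to contribute 0 (any partial contribution still incurs the fine and gives up units whose private return 0.7400 is below 1).
Deviating from 59 to 0 saves 59 labor-hours but forfeits the deviator's share of the drop in the canal-maintenance pool: 3.7/5 × 59 = 43.66.
So the deviation gain is 59 − 43.66 = 15.34, and the fine must be at least 15.34 labor-hours to wipe it out.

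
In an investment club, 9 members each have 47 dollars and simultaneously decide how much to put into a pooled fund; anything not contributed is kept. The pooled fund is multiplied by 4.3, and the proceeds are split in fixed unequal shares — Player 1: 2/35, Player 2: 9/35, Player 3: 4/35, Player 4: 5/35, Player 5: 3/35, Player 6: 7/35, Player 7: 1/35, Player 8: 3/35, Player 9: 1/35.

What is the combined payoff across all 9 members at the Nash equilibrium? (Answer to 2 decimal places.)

578.10 dollars

A player with share s gets back 4.3·s per unit contributed, so full contribution is dominant for anyone with s > 1/4.3 = 0.2326 and zero contribution is dominant for anyone below.
The only share above 0.2326 is Player 2's 9/35, contributing 47; the remaining 8 contribute 0. Total contributed: 47.
The pooled fund pays out 4.3 × 47 = 202.10 in total (split across the unequal shares, but the aggregate is all that matters for the group sum).
The 8 free-riders keep 47 each, adding 376. Group total = 376 + 202.10 = 578.10.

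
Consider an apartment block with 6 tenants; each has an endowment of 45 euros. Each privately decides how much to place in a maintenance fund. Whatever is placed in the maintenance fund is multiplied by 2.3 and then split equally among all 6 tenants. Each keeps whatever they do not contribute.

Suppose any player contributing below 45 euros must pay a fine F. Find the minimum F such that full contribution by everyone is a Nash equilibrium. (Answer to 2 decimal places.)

27.75 euros

Given the others contribute fully, the best deviation is to contribute 0 (any partial contribution still incurs the fine and gives up units whose private return 0.3833 is below 1).
Deviating from 45 to 0 saves 45 euros but forfeits the deviator's share of the drop in the maintenance fund: 2.3/6 × 45 = 17.25.
So the deviation gain is 45 − 17.25 = 27.75, and the fine must be at least 27.75 euros to wipe it out.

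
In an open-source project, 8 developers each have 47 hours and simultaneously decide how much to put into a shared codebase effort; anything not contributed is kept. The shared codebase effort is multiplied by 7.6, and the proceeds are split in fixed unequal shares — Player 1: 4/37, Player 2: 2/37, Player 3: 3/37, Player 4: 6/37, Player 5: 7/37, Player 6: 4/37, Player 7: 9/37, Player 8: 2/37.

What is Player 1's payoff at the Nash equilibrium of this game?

162.85 hours

Player j's private return per contributed unit is 7.6 × (j's share). Contributing is weakly dominant for j when that share is at least 1/7.6 = 0.1316, and contributing 0 is dominant otherwise.
Player 4, Player 5 and Player 7 are above the threshold, contributing 47 each; the remaining 5 contribute 0. Total contributed: 141.
Player 1 keeps 47 and receives 7.6 × 141 × 4/37 = 115.85 from the shared codebase effort, for a payoff of 162.85.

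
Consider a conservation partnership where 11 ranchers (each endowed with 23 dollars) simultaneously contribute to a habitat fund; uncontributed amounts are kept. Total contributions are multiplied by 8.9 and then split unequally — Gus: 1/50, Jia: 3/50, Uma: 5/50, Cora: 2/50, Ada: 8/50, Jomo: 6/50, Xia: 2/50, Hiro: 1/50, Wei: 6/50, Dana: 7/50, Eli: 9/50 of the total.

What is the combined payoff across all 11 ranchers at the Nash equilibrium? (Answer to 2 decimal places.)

1161.50 dollars

For player j, contributing a unit is worthwhile iff 8.9 × (j's share) ≥ 1, i.e. iff j's share is at least 0.1124.
Ada, Jomo, Wei, Dana and Eli are above the threshold, contributing 23 each; the remaining 6 contribute 0. Total contributed: 115.
The habitat fund pays out 8.9 × 115 = 1023.50 in total (split across the unequal shares, but the aggregate is all that matters for the group sum).
The 6 free-riders keep 23 each, adding 138. Group total = 138 + 1023.50 = 1161.50.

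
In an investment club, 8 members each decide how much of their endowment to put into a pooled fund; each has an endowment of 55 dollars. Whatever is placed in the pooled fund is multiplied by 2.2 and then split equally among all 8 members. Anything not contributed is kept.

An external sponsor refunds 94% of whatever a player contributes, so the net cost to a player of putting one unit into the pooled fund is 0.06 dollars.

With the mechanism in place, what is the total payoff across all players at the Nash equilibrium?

1381.60 dollars

The effective private return per unit is now (2.2/8) / 0.06 = 4.5833 > 1, so every player's dominant strategy flips to full contribution.
At the Nash equilibrium everyone contributes 55. Group total payoff = 8 × (55 × 0.94 + 2.2 × 55) = 1381.60.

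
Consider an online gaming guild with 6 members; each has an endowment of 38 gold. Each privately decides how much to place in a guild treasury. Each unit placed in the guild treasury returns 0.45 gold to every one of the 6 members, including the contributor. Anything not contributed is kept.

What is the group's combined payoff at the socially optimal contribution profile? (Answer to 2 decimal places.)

615.60 gold

Each contributed unit returns 2.700 to the group as a whole (0.45 to each of 6 players), which exceeds 1, so the social optimum is full contribution: group total = 2.700 × 228 = 615.60.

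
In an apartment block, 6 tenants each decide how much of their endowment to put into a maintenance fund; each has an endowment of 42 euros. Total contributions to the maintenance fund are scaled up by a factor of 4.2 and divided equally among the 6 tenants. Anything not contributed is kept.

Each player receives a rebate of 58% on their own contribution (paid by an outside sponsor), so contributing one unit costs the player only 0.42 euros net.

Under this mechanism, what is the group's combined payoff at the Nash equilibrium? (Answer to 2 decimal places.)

The effective private return per unit is now (4.2/6) / 0.42 = 1.6667 > 1, so every player's dominant strategy flips to full contribution.
At the Nash equilibrium everyone contributes 42. Group total payoff = 6 × (42 × 0.58 + 4.2 × 42) = 1204.56.

1204.56 euros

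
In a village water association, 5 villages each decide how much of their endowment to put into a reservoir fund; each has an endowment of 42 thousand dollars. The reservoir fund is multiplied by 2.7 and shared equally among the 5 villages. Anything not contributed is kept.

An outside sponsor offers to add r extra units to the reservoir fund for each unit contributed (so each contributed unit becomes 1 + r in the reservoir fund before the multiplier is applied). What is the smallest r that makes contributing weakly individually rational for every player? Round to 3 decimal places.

0.852

With matching at rate r, one contributed unit becomes (1 + r) in the reservoir fund and returns 2.7 × (1 + r) / 5 to the contributor.
Setting this equal to 1: 1 + r = 5/2.7 = 1.8519.
So the minimum matching rate is r = 1.8519 − 1 = 0.852.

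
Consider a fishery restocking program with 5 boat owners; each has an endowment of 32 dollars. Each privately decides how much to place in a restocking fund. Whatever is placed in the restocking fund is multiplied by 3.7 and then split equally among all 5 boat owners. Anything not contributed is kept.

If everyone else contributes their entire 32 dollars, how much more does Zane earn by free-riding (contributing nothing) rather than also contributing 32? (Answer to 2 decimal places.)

Switching from a contribution of 32 to 0 lets Zane keep an extra 32 dollars, but lowers the restocking fund by 32, which costs Zane their own share of that drop: 3.7/5 × 32 = 23.68.
Net gain = 32 − 23.68 = 8.32. The private return per contributed unit (0.7400) is below 1, so free-riding is indeed the best response regardless of what the others do.

8.32 dollars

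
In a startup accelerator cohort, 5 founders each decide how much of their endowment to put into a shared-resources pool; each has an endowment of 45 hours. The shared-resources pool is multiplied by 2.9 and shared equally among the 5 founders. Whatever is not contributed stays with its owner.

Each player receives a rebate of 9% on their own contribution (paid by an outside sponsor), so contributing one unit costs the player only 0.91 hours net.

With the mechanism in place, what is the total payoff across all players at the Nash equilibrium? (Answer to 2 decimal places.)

With the mechanism, a contributed unit returns (2.9/5) / 0.91 = 0.6374 per unit of net cost — still below 1 — so contributing 0 remains dominant for every player.
Everyone keeps their endowment and the group total is 5 × 45 = 225.

225.00 hours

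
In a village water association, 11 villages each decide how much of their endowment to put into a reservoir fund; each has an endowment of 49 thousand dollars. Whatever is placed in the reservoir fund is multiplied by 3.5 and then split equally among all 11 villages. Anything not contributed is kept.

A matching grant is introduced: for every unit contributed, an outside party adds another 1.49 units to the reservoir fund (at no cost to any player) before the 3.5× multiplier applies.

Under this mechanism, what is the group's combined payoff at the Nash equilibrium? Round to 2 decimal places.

With the mechanism, a contributed unit returns 3.5 × 2.49 / 11 = 0.7923 per unit of net cost — still below 1 — so contributing 0 remains dominant for every player.
At the Nash equilibrium no one contributes; group total payoff = 11 × 49 = 539.

539.00 thousand dollars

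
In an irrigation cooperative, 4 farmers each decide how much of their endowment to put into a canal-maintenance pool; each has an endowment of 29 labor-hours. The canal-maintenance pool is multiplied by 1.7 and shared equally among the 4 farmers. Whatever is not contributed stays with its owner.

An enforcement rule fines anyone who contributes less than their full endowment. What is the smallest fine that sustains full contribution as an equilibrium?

16.68 labor-hours

Given the others contribute fully, the best deviation is to contribute 0 (any partial contribution still incurs the fine and gives up units whose private return 0.4250 is below 1).
Deviating from 29 to 0 saves 29 labor-hours but forfeits the deviator's share of the drop in the canal-maintenance pool: 1.7/4 × 29 = 12.32.
So the deviation gain is 29 − 12.32 = 16.68, and the fine must be at least 16.68 labor-hours to wipe it out.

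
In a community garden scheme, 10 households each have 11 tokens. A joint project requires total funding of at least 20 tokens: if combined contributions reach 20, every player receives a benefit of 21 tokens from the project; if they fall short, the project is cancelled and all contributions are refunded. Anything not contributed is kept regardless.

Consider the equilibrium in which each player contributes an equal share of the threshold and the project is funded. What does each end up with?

Equal share of the threshold: 20/10 = 2.
At this profile no one gains by cutting their contribution: any cut drops the total below 20, the project is cancelled, contributions are refunded, and the deviator ends with 11, which is less than 11 − 2 + 21 = 30. Contributing more than 2 just wastes the excess. So contributing exactly 2 is a best response.
Each player's payoff: 11 − 2 + 21 = 30.

30 tokens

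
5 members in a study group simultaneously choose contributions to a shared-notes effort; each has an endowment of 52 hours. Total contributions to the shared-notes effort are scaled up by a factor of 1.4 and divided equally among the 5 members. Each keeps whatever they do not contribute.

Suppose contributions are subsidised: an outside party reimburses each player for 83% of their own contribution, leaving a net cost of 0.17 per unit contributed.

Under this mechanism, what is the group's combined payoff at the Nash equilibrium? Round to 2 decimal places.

579.80 hours

Under the mechanism each unit contributed yields (1.4/5) / 0.17 = 1.6471 back to its contributor per unit of net cost, which exceeds 1, making full contribution the dominant choice for everyone.
At the Nash equilibrium everyone contributes 52. Group total payoff = 5 × (52 × 0.83 + 1.4 × 52) = 579.80.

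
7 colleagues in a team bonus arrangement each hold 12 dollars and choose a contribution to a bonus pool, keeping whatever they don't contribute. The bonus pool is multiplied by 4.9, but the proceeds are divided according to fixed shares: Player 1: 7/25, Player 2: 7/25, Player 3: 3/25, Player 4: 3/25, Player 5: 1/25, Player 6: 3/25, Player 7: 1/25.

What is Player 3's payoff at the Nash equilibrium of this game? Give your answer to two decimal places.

26.11 dollars

Each unit j contributes comes back to j as 4.9 × (j's share), so j prefers to contribute only if that share exceeds 1/4.9 = 0.2041; otherwise keeping the unit dominates.
The shares above 0.2041 belong to Player 1 and Player 2, contributing 12 each; the remaining 5 contribute 0. Total contributed: 24.
Player 3 keeps 12 and receives 4.9 × 24 × 3/25 = 14.11 from the bonus pool, for a payoff of 26.11.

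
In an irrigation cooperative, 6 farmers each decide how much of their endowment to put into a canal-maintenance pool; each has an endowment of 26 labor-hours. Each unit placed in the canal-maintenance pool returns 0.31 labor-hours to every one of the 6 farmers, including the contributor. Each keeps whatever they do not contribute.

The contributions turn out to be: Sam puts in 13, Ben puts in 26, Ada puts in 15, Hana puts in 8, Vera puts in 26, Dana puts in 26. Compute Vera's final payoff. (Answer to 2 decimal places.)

35.34 labor-hours

Total contributed: 13 + 26 + 15 + 8 + 26 + 26 = 114.
Each receives 0.31 × 114 = 35.34 from the canal-maintenance pool.
Vera keeps 26 − 26 = 0, so Vera's payoff is 0 + 35.34 = 35.34.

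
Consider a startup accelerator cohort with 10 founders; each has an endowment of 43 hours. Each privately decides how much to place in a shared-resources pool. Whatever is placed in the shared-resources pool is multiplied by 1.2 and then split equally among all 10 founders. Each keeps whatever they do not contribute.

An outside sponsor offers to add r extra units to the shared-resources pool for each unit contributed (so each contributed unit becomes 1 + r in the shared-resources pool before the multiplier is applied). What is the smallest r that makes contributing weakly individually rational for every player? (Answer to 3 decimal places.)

With matching at rate r, one contributed unit becomes (1 + r) in the shared-resources pool and returns 1.2 × (1 + r) / 10 to the contributor.
Setting this equal to 1: 1 + r = 10/1.2 = 8.3333.
So the minimum matching rate is r = 8.3333 − 1 = 7.333.

7.333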